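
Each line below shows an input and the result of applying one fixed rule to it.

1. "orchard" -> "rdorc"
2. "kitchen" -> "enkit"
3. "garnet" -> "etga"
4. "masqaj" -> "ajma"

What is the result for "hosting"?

nghos

Rule — move the last 2 characters to the front (rotate right by 2), then delete the last 2 characters.
Applying both steps to "hosting": "nghosti", then "nghos".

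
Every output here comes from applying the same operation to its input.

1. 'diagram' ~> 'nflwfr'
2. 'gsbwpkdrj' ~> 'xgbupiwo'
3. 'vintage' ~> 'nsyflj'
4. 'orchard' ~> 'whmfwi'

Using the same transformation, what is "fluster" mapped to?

The rule is to shift every letter 5 places forward in the alphabet (wrapping around), then delete the first character.
"fluster" → "kqzxyjw" → "qzxyjw".

qzxyjw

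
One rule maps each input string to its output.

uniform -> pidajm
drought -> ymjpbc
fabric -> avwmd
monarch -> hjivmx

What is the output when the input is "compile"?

In each case the input is transformed by: shift every letter 5 places backward in the alphabet (wrapping around), then delete the last character.
Applying both steps to "compile": "xjhkdgz", then "xjhkdg".

xjhkdg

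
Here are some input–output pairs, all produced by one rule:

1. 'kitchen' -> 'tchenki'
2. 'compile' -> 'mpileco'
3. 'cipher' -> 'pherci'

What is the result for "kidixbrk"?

dixbrkki

The transformation: move the first 2 characters to the end (rotate left by 2).
Applying that to "kidixbrk" gives "dixbrkki".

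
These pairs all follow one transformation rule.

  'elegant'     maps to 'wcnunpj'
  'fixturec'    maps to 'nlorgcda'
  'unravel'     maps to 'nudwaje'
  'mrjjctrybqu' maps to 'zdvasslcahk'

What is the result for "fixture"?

What's happening: move the last 2 characters to the front (rotate right by 2), then shift every letter 9 places forward in the alphabet (wrapping around).
Starting from "fixture": after the first operation, "refixtu"; after the second, "anorgcd".

anorgcd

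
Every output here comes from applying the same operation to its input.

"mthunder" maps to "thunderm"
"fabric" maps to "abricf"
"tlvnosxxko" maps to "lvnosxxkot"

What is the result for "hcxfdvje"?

Looking at the pairs, the operation is to move the first character to the end.
So "hcxfdvje" becomes "cxfdvjeh".

cxfdvjeh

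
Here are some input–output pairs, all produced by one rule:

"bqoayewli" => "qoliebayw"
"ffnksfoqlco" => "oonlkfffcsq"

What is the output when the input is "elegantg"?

What's happening: sort the characters into reverse alphabetical order, then move the first 2 characters to the end (rotate left by 2).
So "elegantg" becomes "lggeeatn".

lggeeatn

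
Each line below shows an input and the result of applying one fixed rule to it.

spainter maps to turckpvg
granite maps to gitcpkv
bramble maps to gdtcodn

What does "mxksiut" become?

Each output is the input with this applied: shift every letter 2 places forward in the alphabet (wrapping around), then move the last character to the front.
For "mxksiut", step one produces "ozmukwv"; step two turns that into "vozmukw".

vozmukw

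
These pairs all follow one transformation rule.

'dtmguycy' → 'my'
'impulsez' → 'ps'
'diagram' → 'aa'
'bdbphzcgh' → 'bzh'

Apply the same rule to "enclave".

The transformation: keep one character in every 3, starting at position 3 (positions 3rd, 6th, 9th, ...).
Applying that to "enclave" gives "cv".

cv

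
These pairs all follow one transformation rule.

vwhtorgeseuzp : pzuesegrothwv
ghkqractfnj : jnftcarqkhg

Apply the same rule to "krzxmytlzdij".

jidzltymxzrk

The pattern: reverse the string.
For "krzxmytlzdij" the result is "jidzltymxzrk".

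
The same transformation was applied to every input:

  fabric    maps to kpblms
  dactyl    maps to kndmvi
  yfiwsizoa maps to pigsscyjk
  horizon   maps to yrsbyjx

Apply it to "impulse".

wsezcvo

What's happening: shift every letter 10 places forward in the alphabet (wrapping around), then swap each adjacent pair of characters (1↔2, 3↔4, ...).
"impulse" → "swzevco" → "wsezcvo".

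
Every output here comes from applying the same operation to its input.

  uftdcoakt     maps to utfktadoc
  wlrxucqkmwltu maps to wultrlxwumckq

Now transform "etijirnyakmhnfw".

ewtfinjhimrknay

The rule is to take characters alternately from the front and the back (1st, last, 2nd, 2nd-last, ...).
So "etijirnyakmhnfw" becomes "ewtfinjhimrknay".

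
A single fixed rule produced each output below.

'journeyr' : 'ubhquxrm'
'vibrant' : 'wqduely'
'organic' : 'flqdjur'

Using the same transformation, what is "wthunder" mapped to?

uhgqxkwz

Looking at the pairs, the operation is to reverse the string, then shift every letter 3 places forward in the alphabet (wrapping around).
Applying both steps to "wthunder": "rednuhtw", then "uhgqxkwz".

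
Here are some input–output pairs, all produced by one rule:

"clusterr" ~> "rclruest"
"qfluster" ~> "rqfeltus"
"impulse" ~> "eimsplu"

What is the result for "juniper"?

rjuenpi

Each output is the input with this applied: swap the first and last characters, then take characters alternately from the front and the back (1st, last, 2nd, 2nd-last, ...).
"juniper" → "runipej" → "rjuenpi".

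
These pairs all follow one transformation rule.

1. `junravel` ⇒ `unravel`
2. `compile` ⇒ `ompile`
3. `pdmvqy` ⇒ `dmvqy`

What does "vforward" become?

The rule is to delete the first character.
Applying that to "vforward" gives "forward".

forward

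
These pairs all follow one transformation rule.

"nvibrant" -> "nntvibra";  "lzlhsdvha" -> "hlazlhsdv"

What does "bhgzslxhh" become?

hbhhgzslx

Looking at the pairs, the operation is to swap the first and last characters, then move the last 2 characters to the front (rotate right by 2).
"bhgzslxhh" → "hhgzslxhb" → "hbhhgzslx".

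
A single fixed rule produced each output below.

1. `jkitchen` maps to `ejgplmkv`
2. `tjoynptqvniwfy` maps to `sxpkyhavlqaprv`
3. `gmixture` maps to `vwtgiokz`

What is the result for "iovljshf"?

Rule — shift every letter 2 places forward in the alphabet (wrapping around), then swap the front and back halves of the string.
On "iovljshf": the first step gives "kqxnlujh", and the second then gives "lujhkqxn".

lujhkqxn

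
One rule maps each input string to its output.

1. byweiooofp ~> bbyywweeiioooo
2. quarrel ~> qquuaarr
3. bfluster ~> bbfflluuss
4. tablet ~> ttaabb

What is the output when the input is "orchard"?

In each case the input is transformed by: delete the last 3 characters, then double every character.
"orchard" → "orch" → "oorrcchh".
(Check on "bfluster": → "bflus" → "bbfflluuss" ✓)

oorrcchh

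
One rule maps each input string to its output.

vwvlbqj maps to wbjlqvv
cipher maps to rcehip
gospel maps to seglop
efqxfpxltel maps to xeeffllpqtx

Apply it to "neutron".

uennort

The rule is to sort the characters into alphabetical order, then move the last character to the front.
On "neutron": the first step gives "ennortu", and the second then gives "uennort".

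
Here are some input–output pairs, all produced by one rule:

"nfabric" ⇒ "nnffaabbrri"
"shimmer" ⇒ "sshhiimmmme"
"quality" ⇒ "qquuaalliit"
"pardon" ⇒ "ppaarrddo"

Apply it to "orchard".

oorrcchhaar

The transformation: double every character, then delete the last 3 characters.
On "orchard": the first step gives "oorrcchhaarrdd", and the second then gives "oorrcchhaar".
(Check on "pardon": → "ppaarrddoonn" → "ppaarrddo" ✓)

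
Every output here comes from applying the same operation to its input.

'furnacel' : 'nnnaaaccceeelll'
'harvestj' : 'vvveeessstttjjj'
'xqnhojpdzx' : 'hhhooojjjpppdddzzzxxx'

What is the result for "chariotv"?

Looking at the pairs, the operation is to delete the first 3 characters, then repeat every character 3 times.
On "chariotv": the first step gives "riotv", and the second then gives "rrriiioootttvvv".

rrriiioootttvvv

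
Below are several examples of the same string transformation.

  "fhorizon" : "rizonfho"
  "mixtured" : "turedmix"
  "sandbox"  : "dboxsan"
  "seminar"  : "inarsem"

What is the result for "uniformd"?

Rule — move the first 3 characters to the end (rotate left by 3).
For "uniformd" the result is "formduni".

formduni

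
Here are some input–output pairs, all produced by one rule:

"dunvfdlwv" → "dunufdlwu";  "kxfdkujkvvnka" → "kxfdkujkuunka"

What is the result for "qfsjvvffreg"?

The pattern: replace every "v" with "u".
Doing the same to "qfsjvvffreg": "qfsjuuffreg".

qfsjuuffreg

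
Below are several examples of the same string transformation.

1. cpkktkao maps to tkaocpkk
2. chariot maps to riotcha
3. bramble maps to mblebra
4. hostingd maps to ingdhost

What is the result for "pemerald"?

The rule is to move the last 3 characters to the front (rotate right by 3), then move the last character to the front.
For "pemerald", step one produces "aldpemer"; step two turns that into "raldpeme".

raldpeme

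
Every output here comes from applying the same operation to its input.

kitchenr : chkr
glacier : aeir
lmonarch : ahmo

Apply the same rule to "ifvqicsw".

What's happening: sort the characters into alphabetical order, then keep every other character starting from the first (positions 1st, 3rd, 5th, ...).
"ifvqicsw" → "cfiiqsvw" → "ciqv".

ciqv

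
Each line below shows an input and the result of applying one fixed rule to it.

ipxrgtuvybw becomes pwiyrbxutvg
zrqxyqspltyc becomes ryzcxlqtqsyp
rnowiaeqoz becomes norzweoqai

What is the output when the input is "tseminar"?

What's happening: swap each adjacent pair of characters (1↔2, 3↔4, ...), then take characters alternately from the front and the back (1st, last, 2nd, 2nd-last, ...).
Applying both steps to "tseminar": "stmenira", then "satrmien".
(Check on "zrqxyqspltyc": → "rzxqqypstlcy" → "ryzcxlqtqsyp" ✓)

satrmien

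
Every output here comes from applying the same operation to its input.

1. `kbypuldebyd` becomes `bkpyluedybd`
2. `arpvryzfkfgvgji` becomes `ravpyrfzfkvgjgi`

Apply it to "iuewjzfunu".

The transformation: swap each adjacent pair of characters (1↔2, 3↔4, ...).
"iuewjzfunu" → "uiwezjufun".

uiwezjufun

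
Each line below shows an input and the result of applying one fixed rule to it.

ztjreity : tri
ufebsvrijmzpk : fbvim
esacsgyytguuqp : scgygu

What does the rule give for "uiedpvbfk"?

idv

In each case the input is transformed by: delete the last 2 characters, then keep every other character starting from the second (positions 2nd, 4th, 6th, ...).
"uiedpvbfk" → "uiedpvb" → "idv".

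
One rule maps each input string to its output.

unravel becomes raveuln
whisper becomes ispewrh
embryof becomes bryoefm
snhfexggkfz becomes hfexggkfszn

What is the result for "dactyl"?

ctydla

Each output is the input with this applied: swap the first and last characters, then move the first 2 characters to the end (rotate left by 2).
For "dactyl", step one produces "lactyd"; step two turns that into "ctydla".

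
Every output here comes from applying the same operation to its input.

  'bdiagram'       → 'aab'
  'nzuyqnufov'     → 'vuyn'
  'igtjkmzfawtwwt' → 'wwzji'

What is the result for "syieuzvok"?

ves

Rule — keep one character in every 3, starting at position 1 (positions 1st, 4th, 7th, ...), then reverse the string.
Starting from "syieuzvok": after the first operation, "sev"; after the second, "ves".
(Check on "igtjkmzfawtwwt": → "ijzww" → "wwzji" ✓)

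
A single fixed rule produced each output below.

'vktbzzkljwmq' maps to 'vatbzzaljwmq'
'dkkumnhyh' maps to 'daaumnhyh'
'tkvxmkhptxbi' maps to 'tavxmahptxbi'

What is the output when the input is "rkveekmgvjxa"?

raveeamgvjxa

The rule is to replace every "k" with "a".
For "rkveekmgvjxa" the result is "raveeamgvjxa".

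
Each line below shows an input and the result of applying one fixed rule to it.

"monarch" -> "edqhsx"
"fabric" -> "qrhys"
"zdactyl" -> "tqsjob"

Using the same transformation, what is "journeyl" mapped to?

ekhduob

Looking at the pairs, the operation is to delete the first character, then shift every letter 10 places backward in the alphabet (wrapping around).
Applying both steps to "journeyl": "ourneyl", then "ekhduob".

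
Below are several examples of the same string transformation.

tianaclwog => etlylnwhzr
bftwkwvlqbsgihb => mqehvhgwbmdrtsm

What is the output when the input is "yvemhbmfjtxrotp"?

The pattern: shift every letter 11 places forward in the alphabet (wrapping around).
So "yvemhbmfjtxrotp" becomes "jgpxsmxqueiczea".

jgpxsmxqueiczea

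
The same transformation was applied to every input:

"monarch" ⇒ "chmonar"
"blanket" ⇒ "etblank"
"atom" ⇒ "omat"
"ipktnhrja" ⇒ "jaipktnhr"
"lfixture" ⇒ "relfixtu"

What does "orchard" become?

rdorcha

In each case the input is transformed by: move the last 2 characters to the front (rotate right by 2).
Applying that to "orchard" gives "rdorcha".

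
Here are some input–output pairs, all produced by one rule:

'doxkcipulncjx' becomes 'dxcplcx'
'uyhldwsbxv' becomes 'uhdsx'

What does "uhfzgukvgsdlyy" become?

ufgkgdy

What's happening: keep every other character starting from the first (positions 1st, 3rd, 5th, ...).
On "uhfzgukvgsdlyy" that produces "ufgkgdy".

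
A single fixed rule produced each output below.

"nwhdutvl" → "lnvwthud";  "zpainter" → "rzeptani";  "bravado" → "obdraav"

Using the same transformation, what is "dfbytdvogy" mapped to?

In each case the input is transformed by: reverse the string, then take characters alternately from the front and the back (1st, last, 2nd, 2nd-last, ...).
On "dfbytdvogy" that produces "ydgfobvydt".

ydgfobvydt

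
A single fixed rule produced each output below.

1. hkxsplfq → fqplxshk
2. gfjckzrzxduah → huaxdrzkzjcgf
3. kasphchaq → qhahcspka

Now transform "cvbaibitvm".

What's happening: swap each adjacent pair of characters (1↔2, 3↔4, ...), then reverse the string.
"cvbaibitvm" → "vcabbitimv" → "vmitibbacv".

vmitibbacv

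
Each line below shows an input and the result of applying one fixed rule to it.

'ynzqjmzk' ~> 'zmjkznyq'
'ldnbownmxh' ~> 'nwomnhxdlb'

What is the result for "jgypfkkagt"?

ykfaktggjp

Rule — swap each adjacent pair of characters (1↔2, 3↔4, ...), then move the first 3 characters to the end (rotate left by 3).
On "jgypfkkagt" that produces "ykfaktggjp".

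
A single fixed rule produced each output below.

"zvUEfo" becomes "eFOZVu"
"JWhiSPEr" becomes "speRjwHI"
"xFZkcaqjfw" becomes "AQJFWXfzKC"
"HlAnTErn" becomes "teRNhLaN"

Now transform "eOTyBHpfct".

hPFCTEotYb

The rule is to flip the case of every letter, then swap the front and back halves of the string.
Starting from "eOTyBHpfct": after the first operation, "EotYbhPFCT"; after the second, "hPFCTEotYb".
(Check on "xFZkcaqjfw": → "XfzKCAQJFW" → "AQJFWXfzKC" ✓)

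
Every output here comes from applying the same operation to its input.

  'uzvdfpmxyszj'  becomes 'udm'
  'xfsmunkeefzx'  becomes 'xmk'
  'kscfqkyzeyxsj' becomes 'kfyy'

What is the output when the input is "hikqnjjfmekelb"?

hqje

Rule — delete the last 3 characters, then keep one character in every 3, starting at position 1 (positions 1st, 4th, 7th, ...).
"hikqnjjfmekelb" → "hikqnjjfmek" → "hqje".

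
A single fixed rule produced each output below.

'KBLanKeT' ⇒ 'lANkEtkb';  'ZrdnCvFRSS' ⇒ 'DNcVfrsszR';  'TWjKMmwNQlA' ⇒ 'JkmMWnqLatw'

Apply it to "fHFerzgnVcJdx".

Looking at the pairs, the operation is to move the first 2 characters to the end (rotate left by 2), then flip the case of every letter.
Applying both steps to "fHFerzgnVcJdx": "FerzgnVcJdxfH", then "fERZGNvCjDXFh".
(Check on "TWjKMmwNQlA": → "jKMmwNQlATW" → "JkmMWnqLatw" ✓)

fERZGNvCjDXFh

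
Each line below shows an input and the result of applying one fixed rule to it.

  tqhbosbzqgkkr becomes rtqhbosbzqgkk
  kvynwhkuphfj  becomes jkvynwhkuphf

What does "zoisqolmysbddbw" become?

What's happening: move the last character to the front.
"zoisqolmysbddbw" → "wzoisqolmysbddb".

wzoisqolmysbddb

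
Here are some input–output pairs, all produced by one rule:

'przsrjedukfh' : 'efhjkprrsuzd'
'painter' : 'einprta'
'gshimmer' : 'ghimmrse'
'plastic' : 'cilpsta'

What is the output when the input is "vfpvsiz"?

ipsvvzf

What's happening: sort the characters into alphabetical order, then move the first character to the end.
Working it through for "vfpvsiz": intermediate "fipsvvz", final "ipsvvzf".
(Check on "gshimmer": → "eghimmrs" → "ghimmrse" ✓)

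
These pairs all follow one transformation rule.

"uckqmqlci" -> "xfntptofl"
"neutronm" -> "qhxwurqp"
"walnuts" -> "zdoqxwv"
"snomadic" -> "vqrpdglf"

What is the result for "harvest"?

kduyhvw

In each case the input is transformed by: shift every letter 3 places forward in the alphabet (wrapping around).
For "harvest" the result is "kduyhvw".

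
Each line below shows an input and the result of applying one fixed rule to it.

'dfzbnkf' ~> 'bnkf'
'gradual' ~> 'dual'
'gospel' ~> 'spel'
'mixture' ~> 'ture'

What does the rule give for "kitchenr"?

henr

Looking at the pairs, the operation is to keep only the last 4 characters.
On "kitchenr" that produces "henr".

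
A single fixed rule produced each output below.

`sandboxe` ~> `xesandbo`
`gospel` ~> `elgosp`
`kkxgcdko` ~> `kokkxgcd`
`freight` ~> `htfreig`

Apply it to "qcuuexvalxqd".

The rule is to move the last 2 characters to the front (rotate right by 2).
On "qcuuexvalxqd" that produces "qdqcuuexvalx".

qdqcuuexvalx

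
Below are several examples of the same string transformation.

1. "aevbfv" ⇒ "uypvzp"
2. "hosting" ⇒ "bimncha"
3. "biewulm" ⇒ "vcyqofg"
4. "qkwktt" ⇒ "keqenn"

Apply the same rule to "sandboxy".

muhxvirs

In each case the input is transformed by: shift every letter 6 places backward in the alphabet (wrapping around).
"sandboxy" → "muhxvirs".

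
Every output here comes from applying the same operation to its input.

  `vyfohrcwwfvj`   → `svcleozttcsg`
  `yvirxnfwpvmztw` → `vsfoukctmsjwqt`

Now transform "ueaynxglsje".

What's happening: shift every letter 3 places backward in the alphabet (wrapping around).
"ueaynxglsje" → "rbxvkudipgb".

rbxvkudipgb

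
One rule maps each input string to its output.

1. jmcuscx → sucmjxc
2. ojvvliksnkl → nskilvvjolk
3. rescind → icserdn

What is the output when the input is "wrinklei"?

lknirwie

Each output is the input with this applied: reverse the string, then move the first 2 characters to the end (rotate left by 2).
Applying both steps to "wrinklei": "ielknirw", then "lknirwie".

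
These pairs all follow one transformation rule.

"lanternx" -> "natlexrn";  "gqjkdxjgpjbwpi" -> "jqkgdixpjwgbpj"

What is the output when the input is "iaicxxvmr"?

iacixrxmv

The transformation: move the first 2 characters to the end (rotate left by 2), then take characters alternately from the front and the back (1st, last, 2nd, 2nd-last, ...).
Working it through for "iaicxxvmr": intermediate "icxxvmria", final "iacixrxmv".
(Check on "lanternx": → "nternxla" → "natlexrn" ✓)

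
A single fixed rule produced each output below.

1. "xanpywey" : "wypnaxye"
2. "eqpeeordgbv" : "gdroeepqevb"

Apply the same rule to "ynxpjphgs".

In each case the input is transformed by: move the last 2 characters to the front (rotate right by 2), then reverse the string.
On "ynxpjphgs": the first step gives "gsynxpjph", and the second then gives "hpjpxnysg".

hpjpxnysg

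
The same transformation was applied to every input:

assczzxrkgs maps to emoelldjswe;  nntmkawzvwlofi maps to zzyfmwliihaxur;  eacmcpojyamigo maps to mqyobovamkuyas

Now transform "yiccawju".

What's happening: shift every letter 12 places forward in the alphabet (wrapping around), then swap each adjacent pair of characters (1↔2, 3↔4, ...).
"yiccawju" → "kuoomivg" → "ukooimgv".

ukooimgv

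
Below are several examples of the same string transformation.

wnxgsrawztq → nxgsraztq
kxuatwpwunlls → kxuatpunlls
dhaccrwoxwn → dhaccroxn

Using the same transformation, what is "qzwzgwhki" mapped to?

qzzghki

What's happening: remove every "w".
Applying that to "qzwzgwhki" gives "qzzghki".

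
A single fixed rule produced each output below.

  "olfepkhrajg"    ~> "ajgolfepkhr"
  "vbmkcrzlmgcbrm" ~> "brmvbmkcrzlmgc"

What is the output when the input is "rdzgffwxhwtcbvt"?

bvtrdzgffwxhwtc

The pattern: move the last 3 characters to the front (rotate right by 3).
On "rdzgffwxhwtcbvt" that produces "bvtrdzgffwxhwtc".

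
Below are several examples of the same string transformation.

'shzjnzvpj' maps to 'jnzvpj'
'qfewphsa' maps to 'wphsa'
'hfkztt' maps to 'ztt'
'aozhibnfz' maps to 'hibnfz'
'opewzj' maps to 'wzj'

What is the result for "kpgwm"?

wm

Each output is the input with this applied: delete the first 3 characters.
Doing the same to "kpgwm": "wm".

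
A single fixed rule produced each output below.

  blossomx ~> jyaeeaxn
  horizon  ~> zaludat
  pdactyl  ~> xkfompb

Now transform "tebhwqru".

What's happening: shift every letter 12 places forward in the alphabet (wrapping around), then reverse the string.
Applying both steps to "tebhwqru": "fqnticdg", then "gdcitnqf".

gdcitnqf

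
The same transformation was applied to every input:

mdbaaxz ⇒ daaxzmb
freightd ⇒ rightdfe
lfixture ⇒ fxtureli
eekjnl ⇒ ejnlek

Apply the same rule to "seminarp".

einarpsm

In each case the input is transformed by: move the first 2 characters to the end (rotate left by 2), then swap the first and last characters.
On "seminarp" that produces "einarpsm".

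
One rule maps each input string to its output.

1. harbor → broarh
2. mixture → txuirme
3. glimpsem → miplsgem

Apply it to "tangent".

gneantt

The pattern: move the first 3 characters to the end (rotate left by 3), then take characters alternately from the front and the back (1st, last, 2nd, 2nd-last, ...).
On "tangent": the first step gives "genttan", and the second then gives "gneantt".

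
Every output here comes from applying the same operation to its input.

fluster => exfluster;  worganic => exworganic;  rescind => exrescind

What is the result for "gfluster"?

exgfluster

Rule — prepend "ex".
On "gfluster" that produces "exgfluster".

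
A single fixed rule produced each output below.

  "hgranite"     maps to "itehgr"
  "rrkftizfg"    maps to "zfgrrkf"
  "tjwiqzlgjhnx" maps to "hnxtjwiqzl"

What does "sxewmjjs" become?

jjssxe

What's happening: move the last 3 characters to the front (rotate right by 3), then delete the last 2 characters.
"sxewmjjs" → "jjssxewm" → "jjssxe".
(Check on "tjwiqzlgjhnx": → "hnxtjwiqzlgj" → "hnxtjwiqzl" ✓)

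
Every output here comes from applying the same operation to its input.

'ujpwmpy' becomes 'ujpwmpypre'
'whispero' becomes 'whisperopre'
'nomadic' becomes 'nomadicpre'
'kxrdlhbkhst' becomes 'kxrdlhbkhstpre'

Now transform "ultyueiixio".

Each output is the input with this applied: append "pre".
For "ultyueiixio" the result is "ultyueiixiopre".

ultyueiixiopre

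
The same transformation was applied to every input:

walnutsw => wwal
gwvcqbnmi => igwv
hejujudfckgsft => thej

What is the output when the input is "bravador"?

Rule — move the first 3 characters to the end (rotate left by 3), then keep only the last 4 characters.
For "bravador", step one produces "vadorbra"; step two turns that into "rbra".

rbra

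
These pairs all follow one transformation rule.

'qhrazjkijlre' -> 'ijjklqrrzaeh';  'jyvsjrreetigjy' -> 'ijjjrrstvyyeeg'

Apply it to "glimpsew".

The transformation: sort the characters into alphabetical order, then move the first 3 characters to the end (rotate left by 3).
For "glimpsew", step one produces "egilmpsw"; step two turns that into "lmpswegi".

lmpswegi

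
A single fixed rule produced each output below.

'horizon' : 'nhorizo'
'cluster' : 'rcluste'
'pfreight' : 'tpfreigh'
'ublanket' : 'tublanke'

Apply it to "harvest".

Looking at the pairs, the operation is to move the last character to the front.
"harvest" → "tharves".

tharves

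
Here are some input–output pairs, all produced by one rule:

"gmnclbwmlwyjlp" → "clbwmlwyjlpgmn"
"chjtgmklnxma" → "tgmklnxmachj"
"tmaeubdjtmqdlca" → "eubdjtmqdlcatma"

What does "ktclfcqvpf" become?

The transformation: move the first 3 characters to the end (rotate left by 3).
So "ktclfcqvpf" becomes "lfcqvpfktc".

lfcqvpfktc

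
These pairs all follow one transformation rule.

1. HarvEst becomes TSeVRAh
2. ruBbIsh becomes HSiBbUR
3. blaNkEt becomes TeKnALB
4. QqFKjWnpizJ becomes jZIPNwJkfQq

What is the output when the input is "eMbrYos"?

The pattern: flip the case of every letter, then reverse the string.
On "eMbrYos": the first step gives "EmBRyOS", and the second then gives "SOyRBmE".

SOyRBmE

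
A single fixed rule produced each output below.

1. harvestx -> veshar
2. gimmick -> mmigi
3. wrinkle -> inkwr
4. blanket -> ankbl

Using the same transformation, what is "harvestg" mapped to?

veshar

Rule — delete the last 2 characters, then move the last 3 characters to the front (rotate right by 3).
Starting from "harvestg": after the first operation, "harves"; after the second, "veshar".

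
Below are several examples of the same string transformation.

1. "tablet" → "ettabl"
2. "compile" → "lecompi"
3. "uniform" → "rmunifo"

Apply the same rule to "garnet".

etgarn

What's happening: move the last 2 characters to the front (rotate right by 2).
Applying that to "garnet" gives "etgarn".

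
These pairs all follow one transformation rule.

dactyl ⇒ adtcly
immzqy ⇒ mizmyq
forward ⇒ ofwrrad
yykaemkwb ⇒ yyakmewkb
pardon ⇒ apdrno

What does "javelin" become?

ajeviln

The transformation: swap each adjacent pair of characters (1↔2, 3↔4, ...).
"javelin" → "ajeviln".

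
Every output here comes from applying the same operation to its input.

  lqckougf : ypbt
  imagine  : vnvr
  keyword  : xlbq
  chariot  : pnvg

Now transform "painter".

Looking at the pairs, the operation is to keep every other character starting from the first (positions 1st, 3rd, 5th, ...), then shift every letter 13 places forward in the alphabet (wrapping around) — i.e. ROT13.
On "painter": the first step gives "pitr", and the second then gives "cvge".

cvge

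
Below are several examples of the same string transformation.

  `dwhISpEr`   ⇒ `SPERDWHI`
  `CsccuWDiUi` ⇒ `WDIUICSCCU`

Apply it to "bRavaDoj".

ADOJBRAV

The pattern: swap the front and back halves of the string, then convert every letter to uppercase.
Working it through for "bRavaDoj": intermediate "aDojbRav", final "ADOJBRAV".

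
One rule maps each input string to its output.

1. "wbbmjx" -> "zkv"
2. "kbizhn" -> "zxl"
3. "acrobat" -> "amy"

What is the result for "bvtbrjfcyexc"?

tzhaca

Looking at the pairs, the operation is to keep every other character starting from the second (positions 2nd, 4th, 6th, ...), then shift every letter 2 places backward in the alphabet (wrapping around).
Applying both steps to "bvtbrjfcyexc": "vbjcec", then "tzhaca".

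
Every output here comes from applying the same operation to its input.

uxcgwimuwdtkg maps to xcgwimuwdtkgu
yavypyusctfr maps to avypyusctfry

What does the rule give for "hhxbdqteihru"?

The transformation: move the first character to the end.
Applying that to "hhxbdqteihru" gives "hxbdqteihruh".

hxbdqteihruh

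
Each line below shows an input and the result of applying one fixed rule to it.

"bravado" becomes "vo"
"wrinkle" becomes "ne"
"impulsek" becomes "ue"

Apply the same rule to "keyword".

wd

The pattern: move the first character to the end, then keep one character in every 3, starting at position 3 (positions 3rd, 6th, 9th, ...).
So "keyword" becomes "wd".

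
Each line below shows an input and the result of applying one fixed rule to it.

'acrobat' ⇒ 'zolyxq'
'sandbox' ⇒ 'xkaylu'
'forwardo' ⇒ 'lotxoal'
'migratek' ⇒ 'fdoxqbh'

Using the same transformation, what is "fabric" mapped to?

Rule — delete the first character, then shift every letter 3 places backward in the alphabet (wrapping around).
On "fabric": the first step gives "abric", and the second then gives "xyofz".

xyofz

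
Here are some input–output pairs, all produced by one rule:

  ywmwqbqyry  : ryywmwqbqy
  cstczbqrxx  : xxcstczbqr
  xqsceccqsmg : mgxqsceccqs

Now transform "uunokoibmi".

miuunokoib

Each output is the input with this applied: move the last 2 characters to the front (rotate right by 2).
"uunokoibmi" → "miuunokoib".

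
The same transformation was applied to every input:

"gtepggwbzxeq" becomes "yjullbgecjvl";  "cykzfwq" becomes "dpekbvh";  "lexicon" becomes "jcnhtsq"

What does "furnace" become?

zwsfhjk

What's happening: move the first character to the end, then shift every letter 5 places forward in the alphabet (wrapping around).
For "furnace", step one produces "urnacef"; step two turns that into "zwsfhjk".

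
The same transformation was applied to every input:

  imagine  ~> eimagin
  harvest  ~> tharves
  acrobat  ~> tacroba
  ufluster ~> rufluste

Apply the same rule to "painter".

The transformation: move the last character to the front.
Doing the same to "painter": "rpainte".

rpainte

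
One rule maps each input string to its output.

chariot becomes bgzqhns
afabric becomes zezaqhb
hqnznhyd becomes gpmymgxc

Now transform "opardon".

nozqcnm

Each output is the input with this applied: shift every letter 1 place backward in the alphabet (wrapping around).
For "opardon" the result is "nozqcnm".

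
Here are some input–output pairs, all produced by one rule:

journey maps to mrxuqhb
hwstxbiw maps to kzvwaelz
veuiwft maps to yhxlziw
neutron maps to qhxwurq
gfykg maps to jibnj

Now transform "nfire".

Looking at the pairs, the operation is to shift every letter 3 places forward in the alphabet (wrapping around).
Doing the same to "nfire": "qiluh".

qiluh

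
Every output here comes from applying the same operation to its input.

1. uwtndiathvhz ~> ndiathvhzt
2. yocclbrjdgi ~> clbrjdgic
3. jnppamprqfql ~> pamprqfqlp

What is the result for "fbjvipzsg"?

Looking at the pairs, the operation is to delete the first 2 characters, then move the first character to the end.
For "fbjvipzsg", step one produces "jvipzsg"; step two turns that into "vipzsgj".

vipzsgj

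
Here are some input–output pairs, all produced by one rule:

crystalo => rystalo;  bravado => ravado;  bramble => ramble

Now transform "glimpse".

Rule — delete the first character.
So "glimpse" becomes "limpse".

limpse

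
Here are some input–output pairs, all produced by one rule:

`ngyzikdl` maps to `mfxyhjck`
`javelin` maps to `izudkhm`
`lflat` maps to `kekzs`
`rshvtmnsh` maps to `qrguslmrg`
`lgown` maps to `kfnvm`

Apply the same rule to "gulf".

Rule — shift every letter 1 place backward in the alphabet (wrapping around).
So "gulf" becomes "ftke".

ftke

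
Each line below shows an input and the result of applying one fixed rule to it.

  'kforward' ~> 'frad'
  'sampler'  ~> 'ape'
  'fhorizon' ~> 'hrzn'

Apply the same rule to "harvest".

The transformation: keep every other character starting from the second (positions 2nd, 4th, 6th, ...).
Doing the same to "harvest": "avs".

avs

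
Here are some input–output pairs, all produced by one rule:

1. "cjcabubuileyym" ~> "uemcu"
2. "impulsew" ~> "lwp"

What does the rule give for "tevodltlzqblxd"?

What's happening: swap the front and back halves of the string, then keep one character in every 3, starting at position 1 (positions 1st, 4th, 7th, ...).
Working it through for "tevodltlzqblxd": intermediate "lzqblxdtevodlt", final "lbdvl".

lbdvl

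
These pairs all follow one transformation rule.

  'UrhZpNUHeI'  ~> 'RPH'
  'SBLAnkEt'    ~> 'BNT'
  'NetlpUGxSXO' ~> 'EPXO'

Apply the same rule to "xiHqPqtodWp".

IPOP

The rule is to keep one character in every 3, starting at position 2 (positions 2nd, 5th, 8th, ...), then convert every letter to uppercase.
On "xiHqPqtodWp": the first step gives "iPop", and the second then gives "IPOP".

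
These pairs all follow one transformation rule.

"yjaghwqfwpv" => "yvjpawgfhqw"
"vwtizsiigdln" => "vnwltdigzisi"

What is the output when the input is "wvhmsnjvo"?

wovvhjmns

In each case the input is transformed by: take characters alternately from the front and the back (1st, last, 2nd, 2nd-last, ...).
On "wvhmsnjvo" that produces "wovvhjmns".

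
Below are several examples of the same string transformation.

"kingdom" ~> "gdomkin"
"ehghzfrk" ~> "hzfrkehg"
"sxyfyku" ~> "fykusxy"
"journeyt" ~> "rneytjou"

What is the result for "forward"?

In each case the input is transformed by: move the first 3 characters to the end (rotate left by 3).
On "forward" that produces "wardfor".

wardfor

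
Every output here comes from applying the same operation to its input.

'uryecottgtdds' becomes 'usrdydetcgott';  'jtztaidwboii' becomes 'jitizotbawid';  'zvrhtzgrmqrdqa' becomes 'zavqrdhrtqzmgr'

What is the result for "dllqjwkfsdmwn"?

Looking at the pairs, the operation is to take characters alternately from the front and the back (1st, last, 2nd, 2nd-last, ...).
Doing the same to "dllqjwkfsdmwn": "dnlwlmqdjswfk".

dnlwlmqdjswfk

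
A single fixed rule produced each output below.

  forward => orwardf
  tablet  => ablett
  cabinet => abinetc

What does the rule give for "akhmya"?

In each case the input is transformed by: move the first character to the end.
So "akhmya" becomes "khmyaa".

khmyaa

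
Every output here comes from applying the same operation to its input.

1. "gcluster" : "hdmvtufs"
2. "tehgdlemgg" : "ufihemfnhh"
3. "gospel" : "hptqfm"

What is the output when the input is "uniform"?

vojgpsn

The transformation: shift every letter 1 place forward in the alphabet (wrapping around).
So "uniform" becomes "vojgpsn".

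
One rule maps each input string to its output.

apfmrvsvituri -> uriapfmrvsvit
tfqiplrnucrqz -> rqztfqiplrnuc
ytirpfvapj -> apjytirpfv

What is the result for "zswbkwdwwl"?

The pattern: move the last 3 characters to the front (rotate right by 3).
So "zswbkwdwwl" becomes "wwlzswbkwd".

wwlzswbkwd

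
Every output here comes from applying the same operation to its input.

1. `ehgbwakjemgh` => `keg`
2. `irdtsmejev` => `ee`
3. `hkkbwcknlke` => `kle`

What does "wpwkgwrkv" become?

What's happening: keep every other character starting from the first (positions 1st, 3rd, 5th, ...), then delete the first 3 characters.
Applying both steps to "wpwkgwrkv": "wwgrv", then "rv".
(Check on "hkkbwcknlke": → "hkwkle" → "kle" ✓)

rv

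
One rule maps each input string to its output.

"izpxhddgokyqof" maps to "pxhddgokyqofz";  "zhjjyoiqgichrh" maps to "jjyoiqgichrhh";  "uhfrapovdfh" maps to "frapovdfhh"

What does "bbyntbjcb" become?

yntbjcbb

In each case the input is transformed by: delete the first character, then move the first character to the end.
On "bbyntbjcb": the first step gives "byntbjcb", and the second then gives "yntbjcbb".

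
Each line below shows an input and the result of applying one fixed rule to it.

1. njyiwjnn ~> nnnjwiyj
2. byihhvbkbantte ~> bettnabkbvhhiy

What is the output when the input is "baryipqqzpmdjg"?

Rule — reverse the string, then move the last character to the front.
"baryipqqzpmdjg" → "gjdmpzqqpiyrab" → "bgjdmpzqqpiyra".

bgjdmpzqqpiyra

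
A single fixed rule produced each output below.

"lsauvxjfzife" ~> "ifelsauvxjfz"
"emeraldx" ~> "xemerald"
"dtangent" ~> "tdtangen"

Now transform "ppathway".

In each case the input is transformed by: swap the front and back halves of the string, then move the first 3 characters to the end (rotate left by 3).
On "ppathway" that produces "yppathwa".

yppathwa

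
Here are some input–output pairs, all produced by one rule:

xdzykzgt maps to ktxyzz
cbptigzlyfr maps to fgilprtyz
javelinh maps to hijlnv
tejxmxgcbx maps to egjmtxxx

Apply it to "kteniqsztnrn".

What's happening: sort the characters into alphabetical order, then delete the first 2 characters.
Working it through for "kteniqsztnrn": intermediate "eiknnnqrsttz", final "knnnqrsttz".

knnnqrsttz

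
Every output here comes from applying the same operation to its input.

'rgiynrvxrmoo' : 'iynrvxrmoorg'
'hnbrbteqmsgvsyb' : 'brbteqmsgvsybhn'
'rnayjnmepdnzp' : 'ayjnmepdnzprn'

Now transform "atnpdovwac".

npdovwacat

Each output is the input with this applied: move the first 2 characters to the end (rotate left by 2).
Applying that to "atnpdovwac" gives "npdovwacat".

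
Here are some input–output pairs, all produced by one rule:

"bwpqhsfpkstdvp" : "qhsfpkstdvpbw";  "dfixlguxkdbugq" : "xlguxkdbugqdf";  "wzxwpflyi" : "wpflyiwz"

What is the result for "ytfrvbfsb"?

rvbfsbyt

Each output is the input with this applied: move the first 3 characters to the end (rotate left by 3), then delete the last character.
Applying both steps to "ytfrvbfsb": "rvbfsbytf", then "rvbfsbyt".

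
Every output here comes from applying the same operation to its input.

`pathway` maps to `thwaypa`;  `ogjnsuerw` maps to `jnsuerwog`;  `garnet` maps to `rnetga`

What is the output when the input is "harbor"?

rborha

The rule is to move the first 2 characters to the end (rotate left by 2).
"harbor" → "rborha".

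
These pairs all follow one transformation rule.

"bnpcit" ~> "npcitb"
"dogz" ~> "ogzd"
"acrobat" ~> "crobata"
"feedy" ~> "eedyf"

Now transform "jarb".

arbj

The transformation: move the first character to the end.
On "jarb" that produces "arbj".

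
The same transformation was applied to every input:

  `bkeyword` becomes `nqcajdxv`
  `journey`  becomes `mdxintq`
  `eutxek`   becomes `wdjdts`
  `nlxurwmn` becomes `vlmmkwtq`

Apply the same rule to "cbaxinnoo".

mnnbazwhm

What's happening: shift every letter 1 place backward in the alphabet (wrapping around), then move the last 3 characters to the front (rotate right by 3).
So "cbaxinnoo" becomes "mnnbazwhm".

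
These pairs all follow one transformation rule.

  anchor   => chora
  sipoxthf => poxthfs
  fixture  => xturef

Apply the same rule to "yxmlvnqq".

mlvnqqy

In each case the input is transformed by: move the first character to the end, then delete the first character.
Starting from "yxmlvnqq": after the first operation, "xmlvnqqy"; after the second, "mlvnqqy".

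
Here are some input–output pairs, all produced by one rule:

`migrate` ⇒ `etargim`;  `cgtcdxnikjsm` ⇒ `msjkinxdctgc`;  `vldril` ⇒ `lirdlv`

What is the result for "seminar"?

The pattern: reverse the string.
"seminar" → "ranimes".

ranimes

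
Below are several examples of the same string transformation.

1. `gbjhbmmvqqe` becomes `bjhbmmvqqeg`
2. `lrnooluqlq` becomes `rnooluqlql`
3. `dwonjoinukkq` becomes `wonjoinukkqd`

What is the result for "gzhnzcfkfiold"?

Rule — move the first character to the end.
Doing the same to "gzhnzcfkfiold": "zhnzcfkfioldg".

zhnzcfkfioldg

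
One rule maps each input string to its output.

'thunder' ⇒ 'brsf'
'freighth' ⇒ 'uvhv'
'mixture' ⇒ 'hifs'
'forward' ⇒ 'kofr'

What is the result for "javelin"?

szwb

The rule is to shift every letter 12 places backward in the alphabet (wrapping around), then keep only the last 4 characters.
For "javelin", step one produces "xojszwb"; step two turns that into "szwb".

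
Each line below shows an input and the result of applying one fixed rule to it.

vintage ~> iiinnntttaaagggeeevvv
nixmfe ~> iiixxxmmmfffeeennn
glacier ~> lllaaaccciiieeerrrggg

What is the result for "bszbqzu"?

ssszzzbbbqqqzzzuuubbb

The pattern: repeat every character 3 times, then move the first 3 characters to the end (rotate left by 3).
Applying both steps to "bszbqzu": "bbbssszzzbbbqqqzzzuuu", then "ssszzzbbbqqqzzzuuubbb".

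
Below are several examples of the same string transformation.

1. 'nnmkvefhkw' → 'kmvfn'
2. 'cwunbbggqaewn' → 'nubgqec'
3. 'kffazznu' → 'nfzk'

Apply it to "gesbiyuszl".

Rule — keep every other character starting from the first (positions 1st, 3rd, 5th, ...), then swap the first and last characters.
Applying both steps to "gesbiyuszl": "gsiuz", then "zsiug".
(Check on "nnmkvefhkw": → "nmvfk" → "kmvfn" ✓)

zsiug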